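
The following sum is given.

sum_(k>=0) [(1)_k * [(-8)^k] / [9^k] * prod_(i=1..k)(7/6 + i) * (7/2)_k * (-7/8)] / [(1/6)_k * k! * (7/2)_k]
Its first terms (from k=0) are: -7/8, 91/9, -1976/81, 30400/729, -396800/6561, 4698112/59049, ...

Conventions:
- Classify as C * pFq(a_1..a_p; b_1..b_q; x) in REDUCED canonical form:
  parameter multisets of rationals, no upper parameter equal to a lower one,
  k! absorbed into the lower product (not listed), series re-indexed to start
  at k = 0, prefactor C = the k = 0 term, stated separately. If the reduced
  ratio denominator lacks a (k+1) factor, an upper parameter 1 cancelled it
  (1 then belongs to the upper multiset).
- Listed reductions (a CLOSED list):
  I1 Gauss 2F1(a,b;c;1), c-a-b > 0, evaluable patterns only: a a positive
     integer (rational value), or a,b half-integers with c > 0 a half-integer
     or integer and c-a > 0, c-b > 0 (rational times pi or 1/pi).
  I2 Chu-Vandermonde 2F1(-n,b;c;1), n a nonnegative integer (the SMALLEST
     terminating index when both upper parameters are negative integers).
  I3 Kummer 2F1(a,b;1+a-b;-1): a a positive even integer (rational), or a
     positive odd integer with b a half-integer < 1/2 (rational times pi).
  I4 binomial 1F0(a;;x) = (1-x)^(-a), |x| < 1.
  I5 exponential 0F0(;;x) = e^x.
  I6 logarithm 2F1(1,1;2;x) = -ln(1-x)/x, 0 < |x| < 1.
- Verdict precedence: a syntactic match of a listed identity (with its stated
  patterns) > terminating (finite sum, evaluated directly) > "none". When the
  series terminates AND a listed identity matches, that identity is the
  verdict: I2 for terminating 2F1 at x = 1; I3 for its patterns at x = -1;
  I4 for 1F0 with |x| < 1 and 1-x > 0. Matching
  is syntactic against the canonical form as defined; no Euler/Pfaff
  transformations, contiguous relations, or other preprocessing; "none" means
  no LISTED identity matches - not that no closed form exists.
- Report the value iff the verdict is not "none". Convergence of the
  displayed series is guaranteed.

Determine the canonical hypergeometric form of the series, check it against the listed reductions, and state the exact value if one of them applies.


Structural cue: from the first term -7/8: the parameter 7/2 appears in both the upper and lower lists and cancels.
Term ratio: r(k) = (-8/9) * (k+1) (k+13/6) / [(k+1/6) (k+1)] - rational in k. x = (-8/9); t_0 = -7/8; negate the roots.

Classification (C = -7/8): 2F1 with upper {1, 13/6}, lower {1/6}, argument x = -8/9. Verdict: none. Every listed pattern misses the 2F1 form at -8/9, upper {1, 13/6}.


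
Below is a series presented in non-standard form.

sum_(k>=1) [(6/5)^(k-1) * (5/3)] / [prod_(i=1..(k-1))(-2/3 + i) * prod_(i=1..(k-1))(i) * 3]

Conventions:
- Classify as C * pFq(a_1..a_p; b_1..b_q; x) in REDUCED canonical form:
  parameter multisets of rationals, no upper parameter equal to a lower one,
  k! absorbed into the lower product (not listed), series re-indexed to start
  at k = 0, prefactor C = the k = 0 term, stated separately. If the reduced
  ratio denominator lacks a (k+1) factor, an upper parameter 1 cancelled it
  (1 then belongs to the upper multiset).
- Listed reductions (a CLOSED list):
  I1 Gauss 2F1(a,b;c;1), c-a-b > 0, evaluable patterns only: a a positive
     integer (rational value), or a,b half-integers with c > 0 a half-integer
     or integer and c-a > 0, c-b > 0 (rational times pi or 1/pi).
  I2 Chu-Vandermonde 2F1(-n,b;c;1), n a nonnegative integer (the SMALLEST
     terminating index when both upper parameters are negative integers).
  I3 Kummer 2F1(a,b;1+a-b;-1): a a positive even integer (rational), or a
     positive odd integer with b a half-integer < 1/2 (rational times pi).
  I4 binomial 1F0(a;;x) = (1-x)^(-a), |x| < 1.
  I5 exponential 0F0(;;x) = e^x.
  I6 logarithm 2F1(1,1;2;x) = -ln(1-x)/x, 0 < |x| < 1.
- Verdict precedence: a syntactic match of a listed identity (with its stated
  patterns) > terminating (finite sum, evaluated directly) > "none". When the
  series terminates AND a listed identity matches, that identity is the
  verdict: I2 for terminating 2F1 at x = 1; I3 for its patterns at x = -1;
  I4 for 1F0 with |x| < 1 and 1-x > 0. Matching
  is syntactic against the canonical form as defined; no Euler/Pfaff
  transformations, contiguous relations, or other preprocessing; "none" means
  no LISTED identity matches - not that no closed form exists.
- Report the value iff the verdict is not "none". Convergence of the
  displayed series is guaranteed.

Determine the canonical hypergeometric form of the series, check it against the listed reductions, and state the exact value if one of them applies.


Reduced: x = 6/5, 0F1, upper = {-}, lower = {1/3}, C = 5/9. Verdict: none here - no I1-I6 shape fits x = 6/5 with lower {1/3}.

The tell: x = (6/5) and the constant factors (prefactor 5/9) combine into one prefactor.
Consecutive-term ratio: r(k) = (6/5) * 1 / [(k+1/3) (k+1)] ; factor over Q: parameters, x = (6/5), and C = 5/9.


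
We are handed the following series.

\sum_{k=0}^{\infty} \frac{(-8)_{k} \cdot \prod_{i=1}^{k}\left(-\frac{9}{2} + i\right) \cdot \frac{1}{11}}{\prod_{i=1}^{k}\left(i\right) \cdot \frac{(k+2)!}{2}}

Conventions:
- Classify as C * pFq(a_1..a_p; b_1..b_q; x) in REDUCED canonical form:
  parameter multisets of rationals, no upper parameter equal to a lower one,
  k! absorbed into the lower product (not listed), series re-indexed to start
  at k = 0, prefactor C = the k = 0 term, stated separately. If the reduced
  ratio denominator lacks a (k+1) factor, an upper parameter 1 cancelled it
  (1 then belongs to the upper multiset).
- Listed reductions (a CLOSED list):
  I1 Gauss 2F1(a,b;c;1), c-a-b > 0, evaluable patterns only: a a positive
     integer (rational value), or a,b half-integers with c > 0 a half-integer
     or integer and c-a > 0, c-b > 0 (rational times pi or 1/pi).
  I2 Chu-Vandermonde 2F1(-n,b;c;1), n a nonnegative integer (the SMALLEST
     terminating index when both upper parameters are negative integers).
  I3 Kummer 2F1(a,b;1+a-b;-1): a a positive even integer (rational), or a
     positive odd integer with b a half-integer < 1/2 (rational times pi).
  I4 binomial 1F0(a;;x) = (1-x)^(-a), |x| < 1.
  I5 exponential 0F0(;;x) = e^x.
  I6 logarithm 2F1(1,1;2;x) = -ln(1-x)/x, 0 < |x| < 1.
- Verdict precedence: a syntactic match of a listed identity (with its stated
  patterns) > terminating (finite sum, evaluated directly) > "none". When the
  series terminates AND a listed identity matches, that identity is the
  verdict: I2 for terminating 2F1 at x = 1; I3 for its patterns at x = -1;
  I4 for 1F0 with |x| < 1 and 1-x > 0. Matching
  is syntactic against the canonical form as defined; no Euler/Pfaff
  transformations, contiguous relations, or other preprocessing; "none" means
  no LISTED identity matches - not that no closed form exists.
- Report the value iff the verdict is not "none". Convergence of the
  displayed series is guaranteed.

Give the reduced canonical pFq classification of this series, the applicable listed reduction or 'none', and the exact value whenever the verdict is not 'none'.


Key step: x = 1 and the running product (C = 1/11, x = 1) telescopes to a rising factorial.
Term ratio: r(k) = 1 * (k-8) (k-\frac{7}{2}) / [(k+3) (k+1)] - rational; roots negated = parameters, x = 1, C = \frac{1}{11}.

This is \frac{1}{11} * 2F1(-8, -\frac{7}{2}; 3; 1) in reduced canonical form. Verdict: Vandermonde's identity (I2) matches (terminating 2F1 at x = 1 with n = 8, b = -7/2, c = 3). Exact value: \frac{1448655}{360448}.


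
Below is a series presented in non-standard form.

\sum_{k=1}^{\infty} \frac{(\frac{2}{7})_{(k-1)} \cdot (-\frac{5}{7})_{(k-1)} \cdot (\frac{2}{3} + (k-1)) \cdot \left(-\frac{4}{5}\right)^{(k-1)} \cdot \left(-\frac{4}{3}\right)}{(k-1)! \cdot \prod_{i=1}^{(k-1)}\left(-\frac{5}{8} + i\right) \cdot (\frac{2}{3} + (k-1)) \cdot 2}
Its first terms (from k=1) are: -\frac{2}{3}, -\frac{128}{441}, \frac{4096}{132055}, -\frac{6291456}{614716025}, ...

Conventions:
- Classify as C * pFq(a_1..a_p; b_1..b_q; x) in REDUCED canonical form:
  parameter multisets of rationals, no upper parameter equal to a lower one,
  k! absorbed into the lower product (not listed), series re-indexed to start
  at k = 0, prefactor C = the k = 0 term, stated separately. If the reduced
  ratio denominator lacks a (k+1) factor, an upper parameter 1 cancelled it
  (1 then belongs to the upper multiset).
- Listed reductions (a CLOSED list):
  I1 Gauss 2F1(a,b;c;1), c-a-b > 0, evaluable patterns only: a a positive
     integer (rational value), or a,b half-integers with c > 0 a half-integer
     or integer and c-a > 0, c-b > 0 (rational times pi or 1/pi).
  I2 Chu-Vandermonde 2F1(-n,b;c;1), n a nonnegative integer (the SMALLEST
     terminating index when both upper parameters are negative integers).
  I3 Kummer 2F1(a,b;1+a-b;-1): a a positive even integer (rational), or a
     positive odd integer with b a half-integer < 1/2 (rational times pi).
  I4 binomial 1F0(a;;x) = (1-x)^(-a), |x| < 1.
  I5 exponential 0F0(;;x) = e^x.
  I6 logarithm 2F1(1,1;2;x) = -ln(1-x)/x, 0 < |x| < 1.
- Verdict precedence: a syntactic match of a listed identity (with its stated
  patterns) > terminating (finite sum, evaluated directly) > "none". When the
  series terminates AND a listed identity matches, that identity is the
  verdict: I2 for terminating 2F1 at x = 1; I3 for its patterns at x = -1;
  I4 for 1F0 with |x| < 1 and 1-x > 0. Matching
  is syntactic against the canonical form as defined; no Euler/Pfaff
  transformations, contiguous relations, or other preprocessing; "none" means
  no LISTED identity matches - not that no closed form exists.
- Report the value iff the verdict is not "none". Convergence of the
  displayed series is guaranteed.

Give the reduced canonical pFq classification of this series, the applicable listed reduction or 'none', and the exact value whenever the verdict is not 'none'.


Classification (C = -\frac{2}{3}): 2F1 with upper {-\frac{5}{7}, \frac{2}{7}}, lower {\frac{3}{8}}, argument x = -\frac{4}{5}. Verdict: none. No listed pattern accepts 2F1(-\frac{5}{7}, \frac{2}{7}; \frac{3}{8}; -\frac{4}{5}).

Structural cue: t_0 = -\frac{2}{3} here, and the constant factors (C = -2/3) combine into one prefactor.
Step ratio: r(k) = -\frac{4}{5} * (k-\frac{5}{7}) (k+\frac{2}{7}) / [(k+\frac{3}{8}) (k+1)] - poly over poly, x = -\frac{4}{5} from leading terms; C = -\frac{2}{3} at k = 0.


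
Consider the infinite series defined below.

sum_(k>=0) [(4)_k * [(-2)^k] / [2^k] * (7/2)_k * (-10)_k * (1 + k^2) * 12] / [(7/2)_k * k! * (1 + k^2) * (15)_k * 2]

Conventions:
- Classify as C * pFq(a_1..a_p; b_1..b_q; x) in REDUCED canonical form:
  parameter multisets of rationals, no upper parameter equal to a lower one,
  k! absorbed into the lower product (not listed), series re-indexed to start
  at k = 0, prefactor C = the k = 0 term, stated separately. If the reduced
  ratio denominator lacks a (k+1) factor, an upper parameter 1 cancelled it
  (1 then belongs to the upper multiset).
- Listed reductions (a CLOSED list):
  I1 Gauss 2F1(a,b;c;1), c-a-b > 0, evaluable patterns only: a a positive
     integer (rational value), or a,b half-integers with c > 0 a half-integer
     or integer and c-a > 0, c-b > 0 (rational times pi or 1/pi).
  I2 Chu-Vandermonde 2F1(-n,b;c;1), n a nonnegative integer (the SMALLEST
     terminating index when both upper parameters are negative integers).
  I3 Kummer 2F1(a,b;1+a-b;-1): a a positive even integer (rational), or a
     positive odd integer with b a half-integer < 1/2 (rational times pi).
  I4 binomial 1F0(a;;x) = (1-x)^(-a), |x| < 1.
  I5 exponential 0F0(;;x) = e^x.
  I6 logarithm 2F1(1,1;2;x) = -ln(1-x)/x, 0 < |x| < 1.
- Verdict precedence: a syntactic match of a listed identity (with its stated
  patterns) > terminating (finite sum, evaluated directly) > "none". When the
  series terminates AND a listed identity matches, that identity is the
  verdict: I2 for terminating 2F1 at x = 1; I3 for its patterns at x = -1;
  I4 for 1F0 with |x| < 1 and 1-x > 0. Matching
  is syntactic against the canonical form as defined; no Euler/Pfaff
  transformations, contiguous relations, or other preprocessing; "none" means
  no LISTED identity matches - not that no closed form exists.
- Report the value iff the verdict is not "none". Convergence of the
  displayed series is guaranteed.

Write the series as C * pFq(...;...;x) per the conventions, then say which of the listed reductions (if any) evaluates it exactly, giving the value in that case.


Structural cue: from the first term 6: the parameter 7/2 appears in both the upper and lower lists and cancels (alongside the other common factor).
Step ratio: r(k) = (-1) * (k-10) (k+4) / [(k+15) (k+1)] - poly over poly, x = (-1) from leading terms; C = 6 at k = 0.

Canonical form: C = 6 times 2F1 with upper {-10, 4}, lower {15}, x = -1. Verdict: Kummer's theorem (I3) fires (x = -1; c = 15 equals 1+a-b for upper {-10, 4}: listed pattern). Exact value: 91.


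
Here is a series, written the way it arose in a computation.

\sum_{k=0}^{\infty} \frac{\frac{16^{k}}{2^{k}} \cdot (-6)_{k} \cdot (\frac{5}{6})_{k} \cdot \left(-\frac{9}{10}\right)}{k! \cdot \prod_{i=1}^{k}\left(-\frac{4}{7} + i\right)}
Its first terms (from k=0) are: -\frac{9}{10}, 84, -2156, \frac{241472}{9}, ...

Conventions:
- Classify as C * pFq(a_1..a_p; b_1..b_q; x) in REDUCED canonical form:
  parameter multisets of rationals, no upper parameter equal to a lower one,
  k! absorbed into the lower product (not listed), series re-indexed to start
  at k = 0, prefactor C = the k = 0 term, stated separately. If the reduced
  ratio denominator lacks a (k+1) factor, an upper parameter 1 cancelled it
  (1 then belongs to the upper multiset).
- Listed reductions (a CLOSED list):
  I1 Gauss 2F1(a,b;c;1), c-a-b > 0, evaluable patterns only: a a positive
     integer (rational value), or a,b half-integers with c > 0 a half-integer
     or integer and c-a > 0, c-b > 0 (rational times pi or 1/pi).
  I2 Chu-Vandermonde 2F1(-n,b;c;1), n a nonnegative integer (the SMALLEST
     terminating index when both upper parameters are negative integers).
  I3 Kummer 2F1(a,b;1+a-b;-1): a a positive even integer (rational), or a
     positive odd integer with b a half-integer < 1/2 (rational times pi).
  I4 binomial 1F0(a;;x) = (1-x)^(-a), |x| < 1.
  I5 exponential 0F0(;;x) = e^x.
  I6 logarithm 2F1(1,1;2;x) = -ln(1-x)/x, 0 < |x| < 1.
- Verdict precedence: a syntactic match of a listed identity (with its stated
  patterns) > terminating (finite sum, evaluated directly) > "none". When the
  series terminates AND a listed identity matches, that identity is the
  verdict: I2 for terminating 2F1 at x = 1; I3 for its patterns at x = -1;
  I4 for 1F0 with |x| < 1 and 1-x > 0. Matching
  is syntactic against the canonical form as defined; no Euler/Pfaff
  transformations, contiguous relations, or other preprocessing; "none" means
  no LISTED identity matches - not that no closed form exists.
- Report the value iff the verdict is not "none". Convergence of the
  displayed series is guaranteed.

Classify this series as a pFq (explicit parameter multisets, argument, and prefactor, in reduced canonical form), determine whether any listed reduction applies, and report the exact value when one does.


Prefactor -\frac{9}{10}, argument 8: 2F1 with upper {-6, \frac{5}{6}} over lower {\frac{3}{7}}. Verdict: terminating. With -6 upstairs the series is a 7-term polynomial sum; evaluated term by term. Sum: -\frac{1834543114637}{4293810}.

First insight: t_0 being -\frac{9}{10}, the two k-th powers (C = -9/10) combine into one argument.
Adjacent-term ratio: r(k) = 8 * (k-6) (k+\frac{5}{6}) / [(k+\frac{3}{7}) (k+1)] - rational in k, leading ratio 8; with t_0 = -\frac{9}{10}, classification follows.


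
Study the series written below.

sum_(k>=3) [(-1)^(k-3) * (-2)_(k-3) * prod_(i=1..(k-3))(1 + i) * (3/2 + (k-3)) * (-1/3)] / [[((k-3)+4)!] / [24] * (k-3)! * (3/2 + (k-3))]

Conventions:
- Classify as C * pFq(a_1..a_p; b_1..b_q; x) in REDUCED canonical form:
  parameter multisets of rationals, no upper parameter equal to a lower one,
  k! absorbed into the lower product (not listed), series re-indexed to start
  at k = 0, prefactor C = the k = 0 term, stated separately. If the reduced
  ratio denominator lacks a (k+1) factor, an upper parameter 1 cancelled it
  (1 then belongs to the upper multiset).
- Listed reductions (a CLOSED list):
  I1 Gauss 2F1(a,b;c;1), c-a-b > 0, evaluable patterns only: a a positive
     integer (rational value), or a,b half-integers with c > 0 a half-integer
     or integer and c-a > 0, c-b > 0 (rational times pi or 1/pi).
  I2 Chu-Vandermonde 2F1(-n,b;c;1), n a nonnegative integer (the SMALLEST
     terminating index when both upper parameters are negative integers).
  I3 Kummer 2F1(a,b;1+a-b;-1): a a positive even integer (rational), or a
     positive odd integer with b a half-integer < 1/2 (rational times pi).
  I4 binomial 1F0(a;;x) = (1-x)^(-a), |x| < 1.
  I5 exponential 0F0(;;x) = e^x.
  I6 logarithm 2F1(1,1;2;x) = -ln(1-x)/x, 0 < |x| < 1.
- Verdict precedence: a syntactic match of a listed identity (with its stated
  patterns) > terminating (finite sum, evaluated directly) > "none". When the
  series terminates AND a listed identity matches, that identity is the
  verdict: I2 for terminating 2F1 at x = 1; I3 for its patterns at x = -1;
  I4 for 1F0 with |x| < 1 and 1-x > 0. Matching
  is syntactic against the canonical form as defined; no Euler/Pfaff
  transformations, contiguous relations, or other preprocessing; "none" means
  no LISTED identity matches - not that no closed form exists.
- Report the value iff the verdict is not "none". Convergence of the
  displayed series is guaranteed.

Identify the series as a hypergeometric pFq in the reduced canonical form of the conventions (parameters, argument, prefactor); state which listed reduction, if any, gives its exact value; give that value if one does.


This is -1/3 * 2F1(-2, 2; 5; -1) in reduced canonical form. Verdict: Kummer (I3) applies (x = -1; c = 5 equals 1+a-b for upper {-2, 2}: listed pattern). Its exact value is -2/3.

Structural cue: t_0 = -1/3 here, and the denominator's factorial ratio (prefactor -1/3) is a lower Pochhammer.
Step ratio: r(k) = (-1) * (k-2) (k+2) / [(k+5) (k+1)] - rational in k. x = (-1); t_0 = -1/3; negate the roots.


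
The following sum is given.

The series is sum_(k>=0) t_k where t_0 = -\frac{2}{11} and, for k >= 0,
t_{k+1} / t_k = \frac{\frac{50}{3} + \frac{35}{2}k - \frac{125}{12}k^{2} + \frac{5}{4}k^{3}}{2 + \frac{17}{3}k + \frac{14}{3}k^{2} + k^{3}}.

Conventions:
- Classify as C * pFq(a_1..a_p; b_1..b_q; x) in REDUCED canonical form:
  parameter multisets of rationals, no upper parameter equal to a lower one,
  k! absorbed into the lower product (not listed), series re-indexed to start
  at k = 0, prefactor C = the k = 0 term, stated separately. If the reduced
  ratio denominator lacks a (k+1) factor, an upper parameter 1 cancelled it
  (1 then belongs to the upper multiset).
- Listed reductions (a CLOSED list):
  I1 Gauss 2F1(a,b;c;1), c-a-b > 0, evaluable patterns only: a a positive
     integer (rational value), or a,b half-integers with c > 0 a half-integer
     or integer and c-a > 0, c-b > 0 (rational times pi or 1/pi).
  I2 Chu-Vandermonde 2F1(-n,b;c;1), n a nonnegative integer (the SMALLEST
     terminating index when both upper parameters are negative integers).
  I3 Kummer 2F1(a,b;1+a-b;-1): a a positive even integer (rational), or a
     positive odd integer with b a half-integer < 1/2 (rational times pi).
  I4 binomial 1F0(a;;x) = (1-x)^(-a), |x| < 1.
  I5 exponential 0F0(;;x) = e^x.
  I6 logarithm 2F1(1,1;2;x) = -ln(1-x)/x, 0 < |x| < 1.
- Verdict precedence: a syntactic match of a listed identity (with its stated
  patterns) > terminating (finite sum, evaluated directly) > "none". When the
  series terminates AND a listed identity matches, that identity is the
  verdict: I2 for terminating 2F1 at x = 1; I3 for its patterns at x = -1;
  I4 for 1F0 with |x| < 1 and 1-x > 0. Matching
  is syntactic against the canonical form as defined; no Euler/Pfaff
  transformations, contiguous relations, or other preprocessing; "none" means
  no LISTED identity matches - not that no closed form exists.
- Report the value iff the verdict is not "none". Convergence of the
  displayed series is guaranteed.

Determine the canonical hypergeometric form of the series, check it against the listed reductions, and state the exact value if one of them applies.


Key step: with t_0 = -\frac{2}{11}, cancel k + 2/3 from the displayed ratio first; then C = -2/11.
Step ratio: r(k) = \frac{5}{4} * (k-5) (k-4) / [(k+3) (k+1)] - rational; roots negated = parameters, x = \frac{5}{4}, C = -\frac{2}{11}.

Reduced: x = \frac{5}{4}, 2F1, upper = {-5, -4}, lower = {3}, C = -\frac{2}{11}. Verdict: terminating (-4 upstairs). 5 nonzero terms in all; added directly. Value: -\frac{25793}{4224}.


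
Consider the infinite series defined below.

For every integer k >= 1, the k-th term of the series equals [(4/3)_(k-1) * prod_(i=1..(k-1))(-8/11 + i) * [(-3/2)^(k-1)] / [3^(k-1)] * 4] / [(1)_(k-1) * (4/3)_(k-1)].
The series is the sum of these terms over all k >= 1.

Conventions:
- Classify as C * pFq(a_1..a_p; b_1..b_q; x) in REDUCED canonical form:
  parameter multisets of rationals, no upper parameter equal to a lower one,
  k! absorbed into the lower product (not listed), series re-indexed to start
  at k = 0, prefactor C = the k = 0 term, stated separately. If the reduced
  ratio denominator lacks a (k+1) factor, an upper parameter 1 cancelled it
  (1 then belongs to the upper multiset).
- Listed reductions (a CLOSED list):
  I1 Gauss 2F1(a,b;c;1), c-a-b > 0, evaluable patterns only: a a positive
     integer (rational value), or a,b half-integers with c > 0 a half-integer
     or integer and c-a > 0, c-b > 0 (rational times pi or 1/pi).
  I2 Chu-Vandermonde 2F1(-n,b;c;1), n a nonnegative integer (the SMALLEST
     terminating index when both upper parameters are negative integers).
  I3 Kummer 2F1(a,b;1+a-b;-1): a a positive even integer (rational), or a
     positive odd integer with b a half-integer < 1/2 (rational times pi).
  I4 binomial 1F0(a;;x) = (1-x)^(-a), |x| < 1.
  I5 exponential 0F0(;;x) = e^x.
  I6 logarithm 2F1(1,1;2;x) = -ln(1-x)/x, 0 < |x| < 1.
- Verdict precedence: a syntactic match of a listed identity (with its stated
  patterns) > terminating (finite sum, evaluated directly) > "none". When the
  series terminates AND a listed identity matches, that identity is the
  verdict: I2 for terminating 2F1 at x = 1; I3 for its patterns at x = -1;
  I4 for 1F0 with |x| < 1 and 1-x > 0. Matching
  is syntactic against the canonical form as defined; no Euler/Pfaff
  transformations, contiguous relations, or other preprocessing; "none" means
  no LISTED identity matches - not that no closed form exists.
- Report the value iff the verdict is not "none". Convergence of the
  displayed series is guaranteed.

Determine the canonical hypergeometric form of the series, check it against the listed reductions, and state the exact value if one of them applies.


The series (x = -1/2) is 1F0: upper {3/11}, lower {-}, prefactor 4. Verdict: the binomial series (I4) fires (the 1F0 binomial series: exponent -3/11, x = -1/2). Value: 4 * (3/2)^(-3/11).

First insight: t_0 = 4 here, and the running product (C = 4, x = -1/2) telescopes to a rising factorial.
Adjacent-term ratio: r(k) = (-1/2) * (k+3/11) / [(k+1)] ; factor over Q: parameters, x = (-1/2), and C = 4.


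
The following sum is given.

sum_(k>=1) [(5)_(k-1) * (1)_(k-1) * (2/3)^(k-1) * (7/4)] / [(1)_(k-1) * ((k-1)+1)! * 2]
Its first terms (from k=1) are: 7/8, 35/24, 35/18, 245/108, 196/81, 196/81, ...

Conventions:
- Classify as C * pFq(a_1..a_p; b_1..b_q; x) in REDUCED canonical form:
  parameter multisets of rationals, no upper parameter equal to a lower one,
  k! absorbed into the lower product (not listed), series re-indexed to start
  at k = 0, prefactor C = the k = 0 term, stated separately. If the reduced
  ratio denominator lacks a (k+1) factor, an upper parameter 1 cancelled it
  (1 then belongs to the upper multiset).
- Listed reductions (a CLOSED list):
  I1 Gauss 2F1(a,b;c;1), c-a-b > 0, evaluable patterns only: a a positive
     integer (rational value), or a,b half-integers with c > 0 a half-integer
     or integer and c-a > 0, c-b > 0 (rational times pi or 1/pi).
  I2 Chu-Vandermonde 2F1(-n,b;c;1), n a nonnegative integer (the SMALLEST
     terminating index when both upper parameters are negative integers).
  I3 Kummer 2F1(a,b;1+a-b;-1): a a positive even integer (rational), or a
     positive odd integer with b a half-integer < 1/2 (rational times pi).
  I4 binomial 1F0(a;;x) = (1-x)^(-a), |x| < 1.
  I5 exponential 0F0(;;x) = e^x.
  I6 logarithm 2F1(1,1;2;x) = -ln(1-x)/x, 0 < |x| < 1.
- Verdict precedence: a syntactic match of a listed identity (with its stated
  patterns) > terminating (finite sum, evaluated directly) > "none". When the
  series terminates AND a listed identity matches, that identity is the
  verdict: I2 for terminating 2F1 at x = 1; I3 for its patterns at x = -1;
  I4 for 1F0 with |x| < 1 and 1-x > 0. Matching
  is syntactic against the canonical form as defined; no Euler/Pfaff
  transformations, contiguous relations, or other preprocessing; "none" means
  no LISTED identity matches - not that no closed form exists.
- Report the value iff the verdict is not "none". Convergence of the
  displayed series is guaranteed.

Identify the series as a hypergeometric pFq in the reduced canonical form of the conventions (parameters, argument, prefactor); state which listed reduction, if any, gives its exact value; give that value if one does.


Prefactor 7/8, argument 2/3: 2F1 with upper {1, 5} over lower {2}. Verdict: none. Every listed pattern misses the 2F1 form at 2/3, upper {1, 5}.

Structural cue: x = (2/3) and the constant factors (C = 7/8, x = 2/3) combine into one prefactor.
Step ratio: r(k) = (2/3) * (k+1) (k+5) / [(k+2) (k+1)] - rational in k. x = (2/3); t_0 = 7/8; negate the roots.


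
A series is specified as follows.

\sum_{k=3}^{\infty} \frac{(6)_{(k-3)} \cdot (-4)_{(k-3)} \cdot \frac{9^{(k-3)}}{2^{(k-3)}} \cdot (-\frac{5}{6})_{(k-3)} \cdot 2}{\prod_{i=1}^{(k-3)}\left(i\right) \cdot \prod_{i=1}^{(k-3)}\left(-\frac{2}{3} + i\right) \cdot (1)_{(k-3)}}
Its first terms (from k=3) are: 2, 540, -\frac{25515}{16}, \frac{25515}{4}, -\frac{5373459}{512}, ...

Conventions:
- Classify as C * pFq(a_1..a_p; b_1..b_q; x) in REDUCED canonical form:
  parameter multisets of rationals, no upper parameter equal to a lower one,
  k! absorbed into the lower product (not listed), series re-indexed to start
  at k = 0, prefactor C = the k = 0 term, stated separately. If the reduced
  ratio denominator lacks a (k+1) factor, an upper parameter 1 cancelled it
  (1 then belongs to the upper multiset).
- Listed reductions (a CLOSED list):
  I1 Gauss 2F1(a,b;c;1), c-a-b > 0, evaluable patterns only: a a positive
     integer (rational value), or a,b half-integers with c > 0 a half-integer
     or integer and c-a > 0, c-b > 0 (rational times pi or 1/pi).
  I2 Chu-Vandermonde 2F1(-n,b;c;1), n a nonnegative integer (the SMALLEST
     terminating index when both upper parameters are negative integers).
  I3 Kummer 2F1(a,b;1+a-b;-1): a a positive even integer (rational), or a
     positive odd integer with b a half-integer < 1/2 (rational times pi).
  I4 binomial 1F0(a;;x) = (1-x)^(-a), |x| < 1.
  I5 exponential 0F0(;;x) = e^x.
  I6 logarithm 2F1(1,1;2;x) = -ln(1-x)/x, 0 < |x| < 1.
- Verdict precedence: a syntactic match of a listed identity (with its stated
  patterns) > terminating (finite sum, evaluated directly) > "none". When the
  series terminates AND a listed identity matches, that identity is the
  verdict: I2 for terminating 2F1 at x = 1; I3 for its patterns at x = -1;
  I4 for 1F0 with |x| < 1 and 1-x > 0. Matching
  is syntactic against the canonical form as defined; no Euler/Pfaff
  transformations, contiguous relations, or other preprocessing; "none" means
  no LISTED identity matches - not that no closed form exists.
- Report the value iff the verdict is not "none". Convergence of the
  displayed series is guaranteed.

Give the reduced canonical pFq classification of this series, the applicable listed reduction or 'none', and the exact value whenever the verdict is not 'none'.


Prefactor 2, argument \frac{9}{2}: 3F2 with upper {-4, -\frac{5}{6}, 6} over lower {\frac{1}{3}, 1}. Verdict: terminating. (-4)_k vanishes past k = 4, leaving a 5-term sum, computed directly. Hence: -\frac{2646515}{512}.

First insight: t_0 being 2, the product of the first k integers (prefactor 2) is k!.
Consecutive-term ratio: r(k) = \frac{9}{2} * (k-4) (k-\frac{5}{6}) (k+6) / [(k+\frac{1}{3}) (k+1) (k+1)] - poly over poly, x = \frac{9}{2} from leading terms; C = 2 at k = 0.


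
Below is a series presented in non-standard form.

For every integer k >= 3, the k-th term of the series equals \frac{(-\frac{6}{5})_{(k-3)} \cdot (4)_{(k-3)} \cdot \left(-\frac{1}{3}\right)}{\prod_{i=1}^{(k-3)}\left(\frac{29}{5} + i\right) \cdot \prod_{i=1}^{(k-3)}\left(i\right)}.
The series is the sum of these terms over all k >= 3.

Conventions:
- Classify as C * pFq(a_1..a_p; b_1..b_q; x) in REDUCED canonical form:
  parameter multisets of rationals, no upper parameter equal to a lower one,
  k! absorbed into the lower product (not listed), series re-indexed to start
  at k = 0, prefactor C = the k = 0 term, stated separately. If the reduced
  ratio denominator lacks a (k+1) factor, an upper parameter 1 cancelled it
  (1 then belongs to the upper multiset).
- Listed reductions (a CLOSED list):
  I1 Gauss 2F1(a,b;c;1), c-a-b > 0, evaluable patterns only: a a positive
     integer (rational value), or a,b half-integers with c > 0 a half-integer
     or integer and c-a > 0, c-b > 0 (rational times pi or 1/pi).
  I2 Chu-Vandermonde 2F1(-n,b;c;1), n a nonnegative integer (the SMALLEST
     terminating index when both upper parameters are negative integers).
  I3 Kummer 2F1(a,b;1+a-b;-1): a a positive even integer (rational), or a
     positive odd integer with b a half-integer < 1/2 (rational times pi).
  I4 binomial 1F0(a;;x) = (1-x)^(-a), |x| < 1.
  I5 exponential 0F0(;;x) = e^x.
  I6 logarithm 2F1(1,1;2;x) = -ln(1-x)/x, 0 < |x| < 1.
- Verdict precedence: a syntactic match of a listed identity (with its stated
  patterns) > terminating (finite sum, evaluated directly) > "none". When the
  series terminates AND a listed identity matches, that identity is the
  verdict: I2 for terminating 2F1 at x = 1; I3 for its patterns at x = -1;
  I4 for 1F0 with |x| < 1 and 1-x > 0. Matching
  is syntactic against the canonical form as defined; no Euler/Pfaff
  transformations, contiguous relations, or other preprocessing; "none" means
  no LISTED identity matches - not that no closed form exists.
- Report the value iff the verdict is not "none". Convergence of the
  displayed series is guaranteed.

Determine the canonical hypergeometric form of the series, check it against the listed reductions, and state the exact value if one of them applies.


x = 1 here; the reduced form reads 2F1, upper {-\frac{6}{5}, 4}, lower {\frac{34}{5}}, C = -\frac{1}{3}. Verdict: this is Gauss (I1, integer-parameter pattern) (x = 1: the Gamma ratio telescopes since c-a-b = 4 > 0 and a = 4 in Z>0). Exact value: -\frac{1102}{9375}.

Structural cue: from the first term -\frac{1}{3}: the lower running product (prefactor -1/3) is a rising factorial.
Step ratio: r(k) = 1 * (k-\frac{6}{5}) (k+4) / [(k+\frac{34}{5}) (k+1)] ; factor over Q: parameters, x = 1, and C = -\frac{1}{3}.


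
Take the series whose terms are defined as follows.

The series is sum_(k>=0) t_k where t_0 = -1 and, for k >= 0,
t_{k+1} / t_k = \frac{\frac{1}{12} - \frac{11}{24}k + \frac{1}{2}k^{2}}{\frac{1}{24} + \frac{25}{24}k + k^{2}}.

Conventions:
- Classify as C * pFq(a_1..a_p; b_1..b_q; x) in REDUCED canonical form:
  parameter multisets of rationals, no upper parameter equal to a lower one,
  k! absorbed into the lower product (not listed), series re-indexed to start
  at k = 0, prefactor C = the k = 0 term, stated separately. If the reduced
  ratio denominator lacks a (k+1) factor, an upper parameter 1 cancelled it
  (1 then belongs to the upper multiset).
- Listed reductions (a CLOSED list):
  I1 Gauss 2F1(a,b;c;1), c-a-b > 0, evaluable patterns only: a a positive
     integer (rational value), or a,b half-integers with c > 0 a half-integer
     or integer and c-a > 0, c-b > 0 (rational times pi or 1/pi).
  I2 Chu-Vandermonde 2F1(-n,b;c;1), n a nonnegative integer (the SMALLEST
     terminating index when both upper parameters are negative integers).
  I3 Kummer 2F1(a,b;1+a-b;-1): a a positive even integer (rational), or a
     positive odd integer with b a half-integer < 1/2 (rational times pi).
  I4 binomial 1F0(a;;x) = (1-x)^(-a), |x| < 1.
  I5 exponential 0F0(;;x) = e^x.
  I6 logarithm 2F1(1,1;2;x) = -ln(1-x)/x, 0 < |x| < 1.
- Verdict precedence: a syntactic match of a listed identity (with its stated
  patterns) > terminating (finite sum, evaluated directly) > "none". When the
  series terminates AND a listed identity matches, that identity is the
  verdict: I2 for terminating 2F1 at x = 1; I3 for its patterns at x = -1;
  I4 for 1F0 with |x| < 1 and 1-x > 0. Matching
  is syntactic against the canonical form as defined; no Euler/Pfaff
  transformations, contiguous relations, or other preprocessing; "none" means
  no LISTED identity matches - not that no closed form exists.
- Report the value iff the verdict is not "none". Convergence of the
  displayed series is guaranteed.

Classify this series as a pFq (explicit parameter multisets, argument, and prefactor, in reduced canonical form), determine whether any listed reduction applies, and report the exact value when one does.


Prefactor -1, argument \frac{1}{2}: 2F1 with upper {-\frac{2}{3}, -\frac{1}{4}} over lower {\frac{1}{24}}. Verdict: none. Every listed pattern misses the 2F1 form at \frac{1}{2}, upper {-\frac{2}{3}, -\frac{1}{4}}.

Key step: x = \frac{1}{2} and the expanded ratio factors over Q; C = -1, x = 1/2, roots give parameters.
Step ratio: r(k) = \frac{1}{2} * (k-\frac{2}{3}) (k-\frac{1}{4}) / [(k+\frac{1}{24}) (k+1)] ; factor over Q: parameters, x = \frac{1}{2}, and C = -1.


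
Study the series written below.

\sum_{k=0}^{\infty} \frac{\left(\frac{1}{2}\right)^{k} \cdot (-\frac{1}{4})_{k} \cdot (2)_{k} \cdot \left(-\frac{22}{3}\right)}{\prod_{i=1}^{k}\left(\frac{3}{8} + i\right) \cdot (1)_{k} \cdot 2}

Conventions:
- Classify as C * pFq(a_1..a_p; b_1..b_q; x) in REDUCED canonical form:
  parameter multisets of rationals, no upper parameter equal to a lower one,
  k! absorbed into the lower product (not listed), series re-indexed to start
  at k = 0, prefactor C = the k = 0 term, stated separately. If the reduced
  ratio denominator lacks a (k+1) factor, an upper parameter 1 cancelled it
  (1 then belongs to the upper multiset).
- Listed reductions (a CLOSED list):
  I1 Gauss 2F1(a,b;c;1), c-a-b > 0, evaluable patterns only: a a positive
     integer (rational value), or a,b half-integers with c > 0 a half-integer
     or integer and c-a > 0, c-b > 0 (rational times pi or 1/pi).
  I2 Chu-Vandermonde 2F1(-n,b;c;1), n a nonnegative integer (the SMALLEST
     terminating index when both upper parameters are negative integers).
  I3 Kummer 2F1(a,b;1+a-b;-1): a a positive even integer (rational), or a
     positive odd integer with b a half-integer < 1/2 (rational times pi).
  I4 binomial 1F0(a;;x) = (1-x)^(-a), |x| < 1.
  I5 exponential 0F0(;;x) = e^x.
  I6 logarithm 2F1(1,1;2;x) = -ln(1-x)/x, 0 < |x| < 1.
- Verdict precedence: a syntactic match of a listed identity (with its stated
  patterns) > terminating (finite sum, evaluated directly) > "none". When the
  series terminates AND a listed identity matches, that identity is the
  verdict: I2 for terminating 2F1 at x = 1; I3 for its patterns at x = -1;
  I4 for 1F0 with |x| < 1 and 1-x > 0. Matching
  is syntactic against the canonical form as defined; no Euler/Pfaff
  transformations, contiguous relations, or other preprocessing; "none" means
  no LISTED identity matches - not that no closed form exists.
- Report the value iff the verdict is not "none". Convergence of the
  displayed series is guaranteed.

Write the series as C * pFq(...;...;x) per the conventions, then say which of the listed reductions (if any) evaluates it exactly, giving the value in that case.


x = \frac{1}{2} here; the reduced form reads 2F1, upper {-\frac{1}{4}, 2}, lower {\frac{11}{8}}, C = -\frac{11}{3}. Verdict: no listed reduction: x = \frac{1}{2} and upper {-\frac{1}{4}, 2} fail every I1-I6 pattern.

Key step: t_0 = -\frac{11}{3} here, and the lower running product (C = -11/3, x = 1/2) is a rising factorial.
Consecutive-term ratio: r(k) = \frac{1}{2} * (k-\frac{1}{4}) (k+2) / [(k+\frac{11}{8}) (k+1)] - poly over poly, x = \frac{1}{2} from leading terms; C = -\frac{11}{3} at k = 0.


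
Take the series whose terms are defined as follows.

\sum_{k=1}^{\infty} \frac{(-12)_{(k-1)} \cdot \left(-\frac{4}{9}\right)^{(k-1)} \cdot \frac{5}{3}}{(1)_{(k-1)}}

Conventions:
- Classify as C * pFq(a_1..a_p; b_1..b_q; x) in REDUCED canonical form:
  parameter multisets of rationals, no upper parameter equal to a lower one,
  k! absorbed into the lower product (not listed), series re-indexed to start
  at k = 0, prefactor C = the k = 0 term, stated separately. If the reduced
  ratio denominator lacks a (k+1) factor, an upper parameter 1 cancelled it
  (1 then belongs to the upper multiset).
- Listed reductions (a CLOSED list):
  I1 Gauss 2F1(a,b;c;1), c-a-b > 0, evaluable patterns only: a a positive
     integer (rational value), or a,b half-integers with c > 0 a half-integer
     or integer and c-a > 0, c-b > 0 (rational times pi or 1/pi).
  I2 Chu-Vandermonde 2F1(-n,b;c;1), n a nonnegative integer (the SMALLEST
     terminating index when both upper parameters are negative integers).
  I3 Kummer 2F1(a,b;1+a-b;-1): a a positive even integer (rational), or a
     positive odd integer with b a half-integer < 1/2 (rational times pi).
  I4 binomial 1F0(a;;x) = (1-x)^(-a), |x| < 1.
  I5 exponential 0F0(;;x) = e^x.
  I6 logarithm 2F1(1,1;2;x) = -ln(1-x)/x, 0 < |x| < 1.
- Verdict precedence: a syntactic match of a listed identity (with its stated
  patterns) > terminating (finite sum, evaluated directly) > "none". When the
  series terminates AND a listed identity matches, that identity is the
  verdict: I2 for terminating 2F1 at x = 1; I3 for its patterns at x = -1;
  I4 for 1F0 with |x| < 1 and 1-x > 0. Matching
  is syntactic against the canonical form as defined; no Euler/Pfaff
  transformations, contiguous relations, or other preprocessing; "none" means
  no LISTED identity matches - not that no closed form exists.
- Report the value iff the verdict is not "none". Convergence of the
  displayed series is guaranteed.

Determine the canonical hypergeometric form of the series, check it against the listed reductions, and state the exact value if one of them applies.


With C = \frac{5}{3}: the canonical form is 1F0(-12; -; -\frac{4}{9}). Verdict (x = -\frac{4}{9}): binomial (I4) applies (the 1F0 binomial series: exponent 12, x = -\frac{4}{9}). Its exact value is \frac{116490425612405}{847288609443}.

Key observation: t_0 = \frac{5}{3} here, and (1)_k (prefactor 5/3) is k! itself.
Step ratio: r(k) = -\frac{4}{9} * (k-12) / [(k+1)] - rational in k. x = -\frac{4}{9}; t_0 = \frac{5}{3}; negate the roots.


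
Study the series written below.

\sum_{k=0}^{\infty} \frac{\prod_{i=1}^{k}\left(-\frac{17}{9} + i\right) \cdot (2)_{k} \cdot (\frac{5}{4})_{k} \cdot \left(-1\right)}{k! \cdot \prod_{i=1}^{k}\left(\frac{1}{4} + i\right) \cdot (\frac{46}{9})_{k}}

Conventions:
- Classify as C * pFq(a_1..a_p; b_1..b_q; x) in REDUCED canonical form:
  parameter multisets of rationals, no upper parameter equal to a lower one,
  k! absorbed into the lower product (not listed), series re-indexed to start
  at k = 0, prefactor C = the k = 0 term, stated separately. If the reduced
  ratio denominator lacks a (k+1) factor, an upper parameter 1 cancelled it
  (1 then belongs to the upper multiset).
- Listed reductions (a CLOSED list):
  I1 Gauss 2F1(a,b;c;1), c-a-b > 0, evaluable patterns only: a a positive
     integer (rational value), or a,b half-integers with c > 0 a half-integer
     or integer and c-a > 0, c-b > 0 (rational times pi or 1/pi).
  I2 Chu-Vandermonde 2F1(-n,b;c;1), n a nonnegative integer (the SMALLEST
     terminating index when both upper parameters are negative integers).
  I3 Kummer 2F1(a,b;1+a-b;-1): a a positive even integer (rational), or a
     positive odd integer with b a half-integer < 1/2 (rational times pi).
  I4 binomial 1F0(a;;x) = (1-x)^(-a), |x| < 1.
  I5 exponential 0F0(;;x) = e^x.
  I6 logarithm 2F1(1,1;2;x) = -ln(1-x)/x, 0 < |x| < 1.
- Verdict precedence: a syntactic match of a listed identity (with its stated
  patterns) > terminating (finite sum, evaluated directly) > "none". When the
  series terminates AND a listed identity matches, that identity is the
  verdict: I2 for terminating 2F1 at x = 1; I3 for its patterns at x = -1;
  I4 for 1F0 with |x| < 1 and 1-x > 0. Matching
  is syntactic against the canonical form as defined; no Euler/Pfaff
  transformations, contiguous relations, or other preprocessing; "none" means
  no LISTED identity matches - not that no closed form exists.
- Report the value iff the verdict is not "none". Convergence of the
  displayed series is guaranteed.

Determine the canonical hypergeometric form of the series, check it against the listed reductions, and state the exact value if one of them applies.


Key observation: t_0 being -1, the lower running product (prefactor -1) is a rising factorial.
Term ratio: r(k) = 1 * (k-\frac{8}{9}) (k+2) / [(k+\frac{46}{9}) (k+1)] ; factor over Q: parameters, x = 1, and C = -1.

This is -1 * 2F1(-\frac{8}{9}, 2; \frac{46}{9}; 1) in reduced canonical form. Verdict (x = 1): Gauss (I1, integer-parameter pattern) applies (x = 1: the Gamma ratio telescopes since c-a-b = 4 > 0 and a = 2 in Z>0). Its exact value is -\frac{259}{405}.
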